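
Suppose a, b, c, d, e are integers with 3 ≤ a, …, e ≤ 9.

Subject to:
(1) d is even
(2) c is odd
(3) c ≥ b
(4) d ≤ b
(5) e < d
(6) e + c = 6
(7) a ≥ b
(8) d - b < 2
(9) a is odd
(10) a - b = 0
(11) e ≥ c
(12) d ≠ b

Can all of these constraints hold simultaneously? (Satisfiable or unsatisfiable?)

Constraints 3, 4, 5, and 11 give b ≤ c, c ≤ e, e < d, d ≤ b. Chaining: b ≤ c ≤ e < d ≤ b, which forces b < b — impossible.

Unsatisfiable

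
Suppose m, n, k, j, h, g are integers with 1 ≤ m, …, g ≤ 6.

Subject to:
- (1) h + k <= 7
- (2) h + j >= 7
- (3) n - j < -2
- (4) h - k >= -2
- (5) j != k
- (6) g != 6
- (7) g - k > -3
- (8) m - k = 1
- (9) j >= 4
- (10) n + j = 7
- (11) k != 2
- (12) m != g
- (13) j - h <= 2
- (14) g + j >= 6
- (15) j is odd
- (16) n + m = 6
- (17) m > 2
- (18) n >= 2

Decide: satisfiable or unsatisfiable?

Satisfiable

Take m = 4, n = 2, k = 3, j = 5, h = 4, g = 3. Then constraint 1: h + k = 7; constraint 2: h + j = 9; constraint 3: n - j = -3, and every other listed constraint is also met.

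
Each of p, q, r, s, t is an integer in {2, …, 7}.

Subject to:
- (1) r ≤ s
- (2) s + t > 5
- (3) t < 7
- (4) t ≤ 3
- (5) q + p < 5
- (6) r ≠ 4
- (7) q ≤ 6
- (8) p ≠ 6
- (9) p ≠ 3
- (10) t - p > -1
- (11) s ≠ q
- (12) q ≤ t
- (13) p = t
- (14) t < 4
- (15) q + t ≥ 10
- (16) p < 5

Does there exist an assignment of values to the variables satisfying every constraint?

Unsatisfiable

From constraint 7: q ≤ 6. From constraint 4: t ≤ 3. Hence q + t ≤ 9. But constraint 15 requires q + t ≥ 10, and 10 > 9. Contradiction.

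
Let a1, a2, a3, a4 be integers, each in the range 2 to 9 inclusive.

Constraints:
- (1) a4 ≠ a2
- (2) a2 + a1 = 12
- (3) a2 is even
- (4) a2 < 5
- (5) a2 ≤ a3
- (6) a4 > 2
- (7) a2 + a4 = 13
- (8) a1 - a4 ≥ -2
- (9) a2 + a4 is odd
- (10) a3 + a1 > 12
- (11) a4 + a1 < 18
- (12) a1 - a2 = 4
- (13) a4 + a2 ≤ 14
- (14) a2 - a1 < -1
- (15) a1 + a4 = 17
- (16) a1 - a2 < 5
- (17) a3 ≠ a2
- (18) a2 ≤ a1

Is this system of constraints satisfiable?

Satisfiable

Setting (a1, a2, a3, a4) = (8, 4, 5, 9) satisfies everything: constraint 2: a2 + a1 = 12; constraint 7: a2 + a4 = 13, and the others follow.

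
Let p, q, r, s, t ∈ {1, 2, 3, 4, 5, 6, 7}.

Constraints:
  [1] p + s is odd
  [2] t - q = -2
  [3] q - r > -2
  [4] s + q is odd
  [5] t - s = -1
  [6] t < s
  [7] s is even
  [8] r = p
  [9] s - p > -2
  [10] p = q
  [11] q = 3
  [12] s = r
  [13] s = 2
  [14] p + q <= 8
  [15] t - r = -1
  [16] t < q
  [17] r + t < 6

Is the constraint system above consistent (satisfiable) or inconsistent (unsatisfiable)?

Constraint 13 fixes s = 2 and constraint 11 fixes q = 3. Constraints 8, 10, and 12 give s = r = p = q, so s = q. But 2 ≠ 3 — contradiction.

Unsatisfiable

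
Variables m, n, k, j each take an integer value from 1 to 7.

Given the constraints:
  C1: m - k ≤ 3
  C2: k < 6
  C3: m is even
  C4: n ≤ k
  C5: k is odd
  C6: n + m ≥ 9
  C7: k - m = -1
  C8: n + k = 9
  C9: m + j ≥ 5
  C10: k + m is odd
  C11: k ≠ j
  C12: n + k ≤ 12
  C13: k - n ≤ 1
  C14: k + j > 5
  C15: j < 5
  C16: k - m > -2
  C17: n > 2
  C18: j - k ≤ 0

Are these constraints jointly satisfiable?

Satisfiable

Setting (m, n, k, j) = (6, 4, 5, 2) satisfies everything: constraint 1: m - k = 1; constraint 6: n + m = 10; constraint 7: k - m = -1, and the others follow.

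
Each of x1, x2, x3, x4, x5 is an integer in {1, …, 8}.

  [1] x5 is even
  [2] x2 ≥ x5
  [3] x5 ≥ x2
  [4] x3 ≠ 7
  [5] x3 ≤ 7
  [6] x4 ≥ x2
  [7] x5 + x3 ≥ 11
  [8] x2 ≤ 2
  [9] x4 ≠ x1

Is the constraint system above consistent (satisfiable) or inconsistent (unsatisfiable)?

From constraints 2 and 8: x5 ≤ x2 ≤ 2. From constraint 5: x3 ≤ 7. Hence x5 + x3 ≤ 9. But constraint 7 requires x5 + x3 ≥ 11, and 11 > 9. Contradiction.

Unsatisfiable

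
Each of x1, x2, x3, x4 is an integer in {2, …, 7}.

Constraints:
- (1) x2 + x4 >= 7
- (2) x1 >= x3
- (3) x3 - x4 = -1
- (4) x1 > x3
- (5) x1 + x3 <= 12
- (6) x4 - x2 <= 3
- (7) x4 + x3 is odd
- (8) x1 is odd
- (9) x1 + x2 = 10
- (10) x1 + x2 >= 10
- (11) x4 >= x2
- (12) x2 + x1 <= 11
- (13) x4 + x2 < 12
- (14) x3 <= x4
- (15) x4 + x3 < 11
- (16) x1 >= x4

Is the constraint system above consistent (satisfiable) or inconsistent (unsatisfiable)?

Satisfiable

Try x1 = 5, x2 = 5, x3 = 4, x4 = 5.
Check constraint 1: x2 + x4 = 10; constraint 3: x3 - x4 = -1. The remaining constraints are straightforward to verify.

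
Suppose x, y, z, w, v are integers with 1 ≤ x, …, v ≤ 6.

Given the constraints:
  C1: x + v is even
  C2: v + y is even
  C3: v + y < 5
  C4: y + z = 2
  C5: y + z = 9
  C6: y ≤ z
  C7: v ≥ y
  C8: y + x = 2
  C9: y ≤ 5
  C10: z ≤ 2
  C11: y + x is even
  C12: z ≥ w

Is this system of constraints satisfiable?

Unsatisfiable

From constraint 9: y ≤ 5. From constraint 10: z ≤ 2. Hence y + z ≤ 7. But constraint 5 requires y + z = 9, and 9 > 7. Contradiction.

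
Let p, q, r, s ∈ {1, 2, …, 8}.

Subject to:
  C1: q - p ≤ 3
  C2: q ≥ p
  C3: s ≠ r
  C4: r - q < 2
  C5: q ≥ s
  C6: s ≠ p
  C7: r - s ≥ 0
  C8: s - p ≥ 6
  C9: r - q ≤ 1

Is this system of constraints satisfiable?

Constraints 1, 7, 8, and 9 give s − p ≥ 6, p − q ≥ -3, q − r ≥ -1, r − s ≥ 0.
Adding all 4 inequalities: the left sides telescope to 0, and the right sides sum to 6 + (-3) + (-1) + 0 = 2. So 0 ≥ 2, which is false.

Unsatisfiable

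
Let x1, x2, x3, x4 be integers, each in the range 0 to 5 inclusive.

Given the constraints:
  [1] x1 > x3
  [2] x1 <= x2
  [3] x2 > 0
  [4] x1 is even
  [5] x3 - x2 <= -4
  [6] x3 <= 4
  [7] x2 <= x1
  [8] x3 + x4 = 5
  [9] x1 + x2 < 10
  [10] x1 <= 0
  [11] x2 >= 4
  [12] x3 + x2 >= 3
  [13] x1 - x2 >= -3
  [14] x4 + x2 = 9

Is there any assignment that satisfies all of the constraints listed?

From constraints 7 and 11: x1 ≥ x2 and x2 ≥ 4, so x1 ≥ 4. From constraint 10: x1 ≤ 0. But 0 < 4, so no value of x1 works.

Unsatisfiable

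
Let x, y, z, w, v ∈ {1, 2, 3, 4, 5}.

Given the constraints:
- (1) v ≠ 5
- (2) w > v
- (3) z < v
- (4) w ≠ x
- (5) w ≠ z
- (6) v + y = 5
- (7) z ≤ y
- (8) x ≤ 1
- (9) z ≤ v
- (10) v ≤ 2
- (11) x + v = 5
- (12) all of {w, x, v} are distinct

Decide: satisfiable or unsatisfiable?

From constraint 8: x ≤ 1. From constraint 10: v ≤ 2. Hence x + v ≤ 3. But constraint 11 requires x + v = 5, and 5 > 3. Contradiction.

Unsatisfiable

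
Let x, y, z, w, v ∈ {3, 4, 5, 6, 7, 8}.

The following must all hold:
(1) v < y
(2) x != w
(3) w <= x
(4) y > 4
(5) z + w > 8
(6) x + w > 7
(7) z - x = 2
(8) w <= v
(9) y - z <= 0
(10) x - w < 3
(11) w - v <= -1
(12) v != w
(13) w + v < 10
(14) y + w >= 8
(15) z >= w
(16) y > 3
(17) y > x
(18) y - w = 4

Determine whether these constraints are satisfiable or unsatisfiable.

The assignment x = 5, y = 7, z = 7, w = 3, v = 4 works:
  constraint 5 holds since z + w = 10.
  constraint 6 holds since x + w = 8.
The rest check out directly.

Satisfiable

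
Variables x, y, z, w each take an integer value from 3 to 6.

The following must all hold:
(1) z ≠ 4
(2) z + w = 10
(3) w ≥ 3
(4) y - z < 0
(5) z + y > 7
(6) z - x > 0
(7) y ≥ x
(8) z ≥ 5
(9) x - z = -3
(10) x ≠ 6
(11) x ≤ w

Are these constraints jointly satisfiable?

One satisfying assignment is x = 3, y = 3, z = 6, w = 4.
For the less obvious constraints — constraint 2: z + w = 10; constraint 4: y - z = -3; constraint 5: z + y = 9 — and the others hold by inspection.

Satisfiable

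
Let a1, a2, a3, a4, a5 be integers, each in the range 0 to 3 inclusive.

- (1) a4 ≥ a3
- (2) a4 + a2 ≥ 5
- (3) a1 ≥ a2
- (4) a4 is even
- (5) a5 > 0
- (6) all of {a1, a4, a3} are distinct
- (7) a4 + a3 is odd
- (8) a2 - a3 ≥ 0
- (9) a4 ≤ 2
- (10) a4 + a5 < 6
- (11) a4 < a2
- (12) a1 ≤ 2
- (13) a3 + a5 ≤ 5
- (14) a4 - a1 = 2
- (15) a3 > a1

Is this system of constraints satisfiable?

From constraint 9: a4 ≤ 2. From constraints 3 and 12: a2 ≤ a1 ≤ 2. Hence a4 + a2 ≤ 4. But constraint 2 requires a4 + a2 ≥ 5, and 5 > 4. Contradiction.

Unsatisfiable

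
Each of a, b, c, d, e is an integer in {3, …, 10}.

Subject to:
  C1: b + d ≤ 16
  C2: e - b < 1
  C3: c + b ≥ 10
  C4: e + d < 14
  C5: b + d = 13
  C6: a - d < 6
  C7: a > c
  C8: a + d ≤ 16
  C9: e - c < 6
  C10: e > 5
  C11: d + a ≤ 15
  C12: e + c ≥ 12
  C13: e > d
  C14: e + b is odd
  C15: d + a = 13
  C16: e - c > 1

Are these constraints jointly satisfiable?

The assignment a = 9, b = 9, c = 4, d = 4, e = 8 works:
  constraint 1 holds since b + d = 13.
  constraint 2 holds since e - b = -1.
The rest check out directly.

Satisfiable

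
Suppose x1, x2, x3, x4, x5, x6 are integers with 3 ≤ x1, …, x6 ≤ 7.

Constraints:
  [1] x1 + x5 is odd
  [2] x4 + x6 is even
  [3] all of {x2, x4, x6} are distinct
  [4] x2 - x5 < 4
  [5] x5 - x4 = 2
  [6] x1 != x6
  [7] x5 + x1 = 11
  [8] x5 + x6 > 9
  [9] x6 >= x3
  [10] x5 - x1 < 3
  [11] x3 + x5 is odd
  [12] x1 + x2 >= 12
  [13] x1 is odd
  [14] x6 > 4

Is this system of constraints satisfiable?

Try x1 = 5, x2 = 7, x3 = 3, x4 = 4, x5 = 6, x6 = 6.
Check constraint 4: x2 - x5 = 1; constraint 5: x5 - x4 = 2; constraint 7: x5 + x1 = 11. The remaining constraints are straightforward to verify.

Satisfiable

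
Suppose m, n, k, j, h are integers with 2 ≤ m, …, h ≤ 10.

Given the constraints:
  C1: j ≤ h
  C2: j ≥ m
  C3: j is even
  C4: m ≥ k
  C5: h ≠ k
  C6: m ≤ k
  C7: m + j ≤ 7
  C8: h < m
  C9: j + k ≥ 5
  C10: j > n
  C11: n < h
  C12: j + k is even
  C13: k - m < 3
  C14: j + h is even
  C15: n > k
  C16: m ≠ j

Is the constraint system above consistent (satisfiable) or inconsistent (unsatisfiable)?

Unsatisfiable

Constraints 1, 6, 8, 10, and 15 give k < n, n < j, j ≤ h, h < m, m ≤ k. Chaining: k < n < j ≤ h < m ≤ k, which forces k < k — impossible.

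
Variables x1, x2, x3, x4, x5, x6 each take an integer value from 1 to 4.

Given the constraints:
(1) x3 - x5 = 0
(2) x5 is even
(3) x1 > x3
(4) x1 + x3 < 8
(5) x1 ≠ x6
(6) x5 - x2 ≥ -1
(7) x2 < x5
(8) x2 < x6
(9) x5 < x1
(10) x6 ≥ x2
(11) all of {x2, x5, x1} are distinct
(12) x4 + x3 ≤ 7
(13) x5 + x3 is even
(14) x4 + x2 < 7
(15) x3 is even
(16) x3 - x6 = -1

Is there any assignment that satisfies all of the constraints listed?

Satisfiable

Take x1 = 4, x2 = 1, x3 = 2, x4 = 3, x5 = 2, x6 = 3. Then constraint 1: x3 - x5 = 0; constraint 4: x1 + x3 = 6, and every other listed constraint is also met.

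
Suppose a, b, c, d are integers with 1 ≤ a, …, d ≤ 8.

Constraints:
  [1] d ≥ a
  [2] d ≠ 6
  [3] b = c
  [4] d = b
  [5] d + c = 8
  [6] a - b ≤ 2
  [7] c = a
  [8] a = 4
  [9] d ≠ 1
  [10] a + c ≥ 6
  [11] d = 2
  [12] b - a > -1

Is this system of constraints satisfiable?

Constraint 11 fixes d = 2 and constraint 8 fixes a = 4. Constraints 3, 4, and 7 give d = b = c = a, so d = a. But 2 ≠ 4 — contradiction.

Unsatisfiable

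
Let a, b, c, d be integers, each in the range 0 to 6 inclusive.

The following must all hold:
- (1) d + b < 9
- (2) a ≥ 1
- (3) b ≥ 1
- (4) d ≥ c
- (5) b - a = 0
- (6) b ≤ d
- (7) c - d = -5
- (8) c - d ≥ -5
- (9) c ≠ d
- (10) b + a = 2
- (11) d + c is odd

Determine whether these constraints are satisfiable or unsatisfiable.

Try a = 1, b = 1, c = 0, d = 5.
Check constraint 1: d + b = 6; constraint 5: b - a = 0. The remaining constraints are straightforward to verify.

Satisfiable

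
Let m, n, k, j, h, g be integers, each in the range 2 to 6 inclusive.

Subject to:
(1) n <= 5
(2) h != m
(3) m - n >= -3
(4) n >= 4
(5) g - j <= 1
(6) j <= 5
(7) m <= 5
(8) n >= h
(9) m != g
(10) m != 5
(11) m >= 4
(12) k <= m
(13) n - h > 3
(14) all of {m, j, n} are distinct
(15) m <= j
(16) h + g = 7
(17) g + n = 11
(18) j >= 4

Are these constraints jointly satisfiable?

Unsatisfiable

Constraints 1, 4, 6, 7, 11, and 18 confine each of m, j, n to the 2 values {4, 5}.
Constraint 14 requires all 3 of them to be distinct, but only 2 values are available — impossible by the pigeonhole principle.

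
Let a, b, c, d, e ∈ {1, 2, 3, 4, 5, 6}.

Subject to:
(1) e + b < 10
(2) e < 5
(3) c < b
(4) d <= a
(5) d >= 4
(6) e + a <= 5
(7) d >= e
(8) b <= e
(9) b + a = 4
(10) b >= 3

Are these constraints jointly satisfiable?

Unsatisfiable

From constraints 8 and 10: e ≥ b ≥ 3. From constraints 4 and 5: a ≥ d ≥ 4. Hence e + a ≥ 7. But constraint 6 requires e + a ≤ 5, and 5 < 7. Contradiction.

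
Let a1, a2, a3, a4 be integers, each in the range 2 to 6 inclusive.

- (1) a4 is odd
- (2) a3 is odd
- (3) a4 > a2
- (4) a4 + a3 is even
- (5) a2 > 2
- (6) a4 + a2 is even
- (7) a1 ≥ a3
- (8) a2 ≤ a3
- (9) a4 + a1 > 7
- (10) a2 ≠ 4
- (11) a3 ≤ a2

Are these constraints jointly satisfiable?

Satisfiable

The assignment a1 = 3, a2 = 3, a3 = 3, a4 = 5 works:
  constraint 1 holds since a4 = 5 is odd.
  constraint 2 holds since a3 = 3 is odd.
  constraint 9 holds since a4 + a1 = 8.
The rest check out directly.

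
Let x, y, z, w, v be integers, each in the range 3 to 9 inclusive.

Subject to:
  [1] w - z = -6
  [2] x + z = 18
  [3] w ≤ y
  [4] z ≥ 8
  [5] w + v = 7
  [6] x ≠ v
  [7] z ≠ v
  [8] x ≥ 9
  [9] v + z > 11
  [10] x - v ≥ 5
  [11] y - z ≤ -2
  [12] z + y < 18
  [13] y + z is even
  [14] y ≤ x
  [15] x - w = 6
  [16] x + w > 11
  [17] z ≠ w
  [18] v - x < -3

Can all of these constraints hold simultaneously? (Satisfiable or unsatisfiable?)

Satisfiable

The assignment x = 9, y = 7, z = 9, w = 3, v = 4 works:
  constraint 1 holds since w - z = -6.
  constraint 2 holds since x + z = 18.
The rest check out directly.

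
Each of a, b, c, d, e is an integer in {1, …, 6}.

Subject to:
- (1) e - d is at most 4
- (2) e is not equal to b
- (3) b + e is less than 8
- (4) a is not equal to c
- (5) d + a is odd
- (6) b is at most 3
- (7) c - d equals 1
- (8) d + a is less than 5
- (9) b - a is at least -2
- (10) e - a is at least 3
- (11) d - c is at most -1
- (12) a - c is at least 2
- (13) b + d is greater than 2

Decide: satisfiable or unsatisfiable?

Unsatisfiable

Constraints 1, 10, 11, and 12 give c − d ≥ 1, d − e ≥ -4, e − a ≥ 3, a − c ≥ 2.
Adding all 4 inequalities: the left sides telescope to 0, and the right sides sum to 1 + (-4) + 3 + 2 = 2. So 0 ≥ 2, which is false.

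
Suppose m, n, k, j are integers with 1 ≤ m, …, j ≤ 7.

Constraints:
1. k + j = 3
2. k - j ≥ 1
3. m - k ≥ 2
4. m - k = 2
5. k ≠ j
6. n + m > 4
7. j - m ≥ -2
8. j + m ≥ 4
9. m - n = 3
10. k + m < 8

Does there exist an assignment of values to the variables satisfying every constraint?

Constraints 2, 3, and 7 give m − k ≥ 2, k − j ≥ 1, j − m ≥ -2.
Adding all 3 inequalities: the left sides telescope to 0, and the right sides sum to 2 + 1 + (-2) = 1. So 0 ≥ 1, which is false.

Unsatisfiable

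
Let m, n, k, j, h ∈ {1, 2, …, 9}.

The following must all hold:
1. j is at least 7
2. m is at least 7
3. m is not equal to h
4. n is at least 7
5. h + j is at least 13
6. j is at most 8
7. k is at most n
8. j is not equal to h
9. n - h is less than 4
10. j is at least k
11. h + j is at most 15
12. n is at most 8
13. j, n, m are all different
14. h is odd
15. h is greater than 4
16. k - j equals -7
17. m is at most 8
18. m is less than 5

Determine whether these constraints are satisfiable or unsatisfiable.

Unsatisfiable

Constraints 1, 2, 4, 6, 12, and 17 confine each of j, n, m to the 2 values {7, 8}.
Constraint 13 requires all 3 of them to be distinct, but only 2 values are available — impossible by the pigeonhole principle.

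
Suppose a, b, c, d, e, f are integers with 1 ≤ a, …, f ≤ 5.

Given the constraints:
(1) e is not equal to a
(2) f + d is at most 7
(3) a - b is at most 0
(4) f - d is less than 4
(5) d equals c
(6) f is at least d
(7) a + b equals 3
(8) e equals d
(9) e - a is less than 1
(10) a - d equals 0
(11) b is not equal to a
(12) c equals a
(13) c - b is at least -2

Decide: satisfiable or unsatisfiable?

Unsatisfiable

From constraints 5, 8, and 12, e = d = c = a, so e = a. But constraint 1 says e ≠ a. Contradiction.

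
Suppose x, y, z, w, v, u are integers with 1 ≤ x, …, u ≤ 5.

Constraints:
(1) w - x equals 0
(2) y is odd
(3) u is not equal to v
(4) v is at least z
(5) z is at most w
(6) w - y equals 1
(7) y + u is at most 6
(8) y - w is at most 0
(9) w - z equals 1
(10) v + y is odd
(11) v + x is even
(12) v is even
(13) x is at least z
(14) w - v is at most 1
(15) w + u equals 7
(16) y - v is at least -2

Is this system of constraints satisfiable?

Satisfiable

Try x = 2, y = 1, z = 1, w = 2, v = 2, u = 5.
Check constraint 1: w - x = 0; constraint 6: w - y = 1. The remaining constraints are straightforward to verify.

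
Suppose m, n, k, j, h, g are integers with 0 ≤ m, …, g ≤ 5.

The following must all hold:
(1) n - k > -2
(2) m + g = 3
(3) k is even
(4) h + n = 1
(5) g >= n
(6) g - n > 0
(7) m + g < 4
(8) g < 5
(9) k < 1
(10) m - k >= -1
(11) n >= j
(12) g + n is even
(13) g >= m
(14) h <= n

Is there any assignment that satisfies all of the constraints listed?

Try m = 0, n = 1, k = 0, j = 0, h = 0, g = 3.
Check constraint 1: n - k = 1; constraint 2: m + g = 3; constraint 4: h + n = 1. The remaining constraints are straightforward to verify.

Satisfiable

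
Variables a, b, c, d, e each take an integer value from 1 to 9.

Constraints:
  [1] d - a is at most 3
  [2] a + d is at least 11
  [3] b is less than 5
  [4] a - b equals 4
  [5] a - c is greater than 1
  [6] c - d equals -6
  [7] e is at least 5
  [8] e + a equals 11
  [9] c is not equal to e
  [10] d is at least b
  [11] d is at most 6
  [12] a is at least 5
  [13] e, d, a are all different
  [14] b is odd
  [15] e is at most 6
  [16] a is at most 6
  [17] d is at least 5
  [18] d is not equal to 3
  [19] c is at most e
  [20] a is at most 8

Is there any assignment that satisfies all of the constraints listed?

Unsatisfiable

Constraints 7, 11, 12, 15, 16, and 17 confine each of e, d, a to the 2 values {5, 6}.
Constraint 13 requires all 3 of them to be distinct, but only 2 values are available — impossible by the pigeonhole principle.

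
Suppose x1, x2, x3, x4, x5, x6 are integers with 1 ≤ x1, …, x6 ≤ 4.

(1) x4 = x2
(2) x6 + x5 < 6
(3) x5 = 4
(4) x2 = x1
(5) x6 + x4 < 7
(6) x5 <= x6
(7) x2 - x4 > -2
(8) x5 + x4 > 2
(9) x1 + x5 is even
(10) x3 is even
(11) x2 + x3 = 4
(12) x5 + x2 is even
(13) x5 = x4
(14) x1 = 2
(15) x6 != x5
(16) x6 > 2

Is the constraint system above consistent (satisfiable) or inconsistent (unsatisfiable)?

Constraint 3 fixes x5 = 4 and constraint 14 fixes x1 = 2. Constraints 1, 4, and 13 give x5 = x4 = x2 = x1, so x5 = x1. But 4 ≠ 2 — contradiction.

Unsatisfiable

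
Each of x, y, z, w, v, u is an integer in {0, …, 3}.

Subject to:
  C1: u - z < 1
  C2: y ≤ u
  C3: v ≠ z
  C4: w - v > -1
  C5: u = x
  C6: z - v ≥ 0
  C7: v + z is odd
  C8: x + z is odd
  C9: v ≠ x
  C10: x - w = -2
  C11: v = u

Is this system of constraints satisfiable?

From constraints 5 and 11, v = u = x, so v = x. But constraint 9 says v ≠ x. Contradiction.

Unsatisfiable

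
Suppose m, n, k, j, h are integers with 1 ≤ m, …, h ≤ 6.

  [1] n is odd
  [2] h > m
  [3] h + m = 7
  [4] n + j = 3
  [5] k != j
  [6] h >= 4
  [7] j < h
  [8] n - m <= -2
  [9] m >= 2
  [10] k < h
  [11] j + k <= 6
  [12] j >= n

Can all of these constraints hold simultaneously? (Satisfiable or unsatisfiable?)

Satisfiable

Setting (m, n, k, j, h) = (3, 1, 3, 2, 4) satisfies everything: constraint 3: h + m = 7; constraint 4: n + j = 3, and the others follow.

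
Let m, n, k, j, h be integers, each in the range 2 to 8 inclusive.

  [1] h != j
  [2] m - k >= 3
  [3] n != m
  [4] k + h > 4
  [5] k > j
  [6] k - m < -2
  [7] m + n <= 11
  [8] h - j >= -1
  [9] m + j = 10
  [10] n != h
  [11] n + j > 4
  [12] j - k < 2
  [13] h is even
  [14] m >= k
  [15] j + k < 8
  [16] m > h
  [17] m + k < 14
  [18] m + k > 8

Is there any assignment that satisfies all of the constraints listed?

The assignment m = 7, n = 3, k = 4, j = 3, h = 2 works:
  constraint 2 holds since m - k = 3.
  constraint 4 holds since k + h = 6.
The rest check out directly.

Satisfiable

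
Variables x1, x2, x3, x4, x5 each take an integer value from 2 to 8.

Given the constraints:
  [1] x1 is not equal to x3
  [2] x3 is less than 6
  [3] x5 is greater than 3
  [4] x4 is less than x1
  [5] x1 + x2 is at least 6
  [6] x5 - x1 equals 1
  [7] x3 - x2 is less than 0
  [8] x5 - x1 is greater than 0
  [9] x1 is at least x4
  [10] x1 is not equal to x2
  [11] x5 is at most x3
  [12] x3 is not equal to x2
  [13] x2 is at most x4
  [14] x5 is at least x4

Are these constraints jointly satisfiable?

Unsatisfiable

Constraints 7, 8, 9, 11, and 13 give x2 ≤ x4, x4 ≤ x1, x1 < x5, x5 ≤ x3, x3 < x2. Chaining: x2 ≤ x4 ≤ x1 < x5 ≤ x3 < x2, which forces x2 < x2 — impossible.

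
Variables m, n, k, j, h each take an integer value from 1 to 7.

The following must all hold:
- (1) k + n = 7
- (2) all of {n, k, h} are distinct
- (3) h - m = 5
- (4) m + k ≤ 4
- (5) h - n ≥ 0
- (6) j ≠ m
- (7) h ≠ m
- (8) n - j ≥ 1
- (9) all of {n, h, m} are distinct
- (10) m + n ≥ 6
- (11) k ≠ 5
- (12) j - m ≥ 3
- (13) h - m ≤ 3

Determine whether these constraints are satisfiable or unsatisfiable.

Constraints 5, 8, 12, and 13 give j − m ≥ 3, m − h ≥ -3, h − n ≥ 0, n − j ≥ 1.
Adding all 4 inequalities: the left sides telescope to 0, and the right sides sum to 3 + (-3) + 0 + 1 = 1. So 0 ≥ 1, which is false.

Unsatisfiable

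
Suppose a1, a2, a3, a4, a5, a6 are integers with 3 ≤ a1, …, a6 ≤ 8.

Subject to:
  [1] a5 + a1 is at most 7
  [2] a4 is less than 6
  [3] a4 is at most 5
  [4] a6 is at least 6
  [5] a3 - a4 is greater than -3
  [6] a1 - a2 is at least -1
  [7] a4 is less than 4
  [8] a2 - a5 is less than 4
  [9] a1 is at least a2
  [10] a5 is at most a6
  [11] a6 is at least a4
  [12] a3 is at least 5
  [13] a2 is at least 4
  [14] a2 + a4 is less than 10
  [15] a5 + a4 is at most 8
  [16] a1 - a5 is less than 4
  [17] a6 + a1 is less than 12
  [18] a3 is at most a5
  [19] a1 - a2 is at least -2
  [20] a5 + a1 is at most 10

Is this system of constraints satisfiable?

Unsatisfiable

From constraints 12 and 18: a5 ≥ a3 ≥ 5. From constraints 9 and 13: a1 ≥ a2 ≥ 4. Hence a5 + a1 ≥ 9. But constraint 1 requires a5 + a1 ≤ 7, and 7 < 9. Contradiction.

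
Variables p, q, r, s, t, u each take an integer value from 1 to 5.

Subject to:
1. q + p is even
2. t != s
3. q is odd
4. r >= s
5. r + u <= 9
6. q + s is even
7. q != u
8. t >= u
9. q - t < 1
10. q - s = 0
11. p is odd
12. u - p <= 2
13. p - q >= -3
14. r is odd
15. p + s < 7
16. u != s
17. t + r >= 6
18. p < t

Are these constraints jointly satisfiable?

Satisfiable

Setting (p, q, r, s, t, u) = (3, 3, 5, 3, 4, 4) satisfies everything: constraint 5: r + u = 9; constraint 9: q - t = -1; constraint 10: q - s = 0, and the others follow.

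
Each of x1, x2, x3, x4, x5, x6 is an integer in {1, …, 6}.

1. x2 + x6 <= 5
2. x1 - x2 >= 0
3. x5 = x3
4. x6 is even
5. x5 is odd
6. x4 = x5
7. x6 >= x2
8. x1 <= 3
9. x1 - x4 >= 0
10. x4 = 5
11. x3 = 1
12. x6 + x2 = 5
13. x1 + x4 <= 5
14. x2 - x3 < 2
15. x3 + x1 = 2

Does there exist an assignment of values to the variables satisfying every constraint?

Unsatisfiable

Constraint 10 fixes x4 = 5 and constraint 11 fixes x3 = 1. Constraints 3 and 6 give x4 = x5 = x3, so x4 = x3. But 5 ≠ 1 — contradiction.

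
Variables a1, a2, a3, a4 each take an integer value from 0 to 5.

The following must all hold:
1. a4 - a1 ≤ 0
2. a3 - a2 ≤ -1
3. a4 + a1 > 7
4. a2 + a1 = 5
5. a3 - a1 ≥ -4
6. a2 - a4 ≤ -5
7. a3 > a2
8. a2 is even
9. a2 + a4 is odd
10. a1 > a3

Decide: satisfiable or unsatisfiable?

Constraints 1, 2, 5, and 6 give a2 − a3 ≥ 1, a3 − a1 ≥ -4, a1 − a4 ≥ 0, a4 − a2 ≥ 5.
Adding all 4 inequalities: the left sides telescope to 0, and the right sides sum to 1 + (-4) + 0 + 5 = 2. So 0 ≥ 2, which is false.

Unsatisfiable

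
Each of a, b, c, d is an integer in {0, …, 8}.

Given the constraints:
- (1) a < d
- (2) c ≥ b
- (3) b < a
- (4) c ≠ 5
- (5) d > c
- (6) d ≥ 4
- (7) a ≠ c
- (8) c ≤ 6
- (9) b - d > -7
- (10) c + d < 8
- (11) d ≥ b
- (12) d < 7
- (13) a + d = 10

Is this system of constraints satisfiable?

Satisfiable

The assignment a = 4, b = 1, c = 1, d = 6 works:
  constraint 9 holds since b - d = -5.
  constraint 10 holds since c + d = 7.
  constraint 13 holds since a + d = 10.
The rest check out directly.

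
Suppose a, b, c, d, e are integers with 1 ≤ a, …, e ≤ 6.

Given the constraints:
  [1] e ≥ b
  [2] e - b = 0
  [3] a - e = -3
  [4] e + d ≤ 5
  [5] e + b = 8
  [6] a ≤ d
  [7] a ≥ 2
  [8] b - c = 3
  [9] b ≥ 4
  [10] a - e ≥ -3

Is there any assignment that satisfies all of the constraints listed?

From constraints 1 and 9: e ≥ b ≥ 4. From constraints 6 and 7: d ≥ a ≥ 2. Hence e + d ≥ 6. But constraint 4 requires e + d ≤ 5, and 5 < 6. Contradiction.

Unsatisfiable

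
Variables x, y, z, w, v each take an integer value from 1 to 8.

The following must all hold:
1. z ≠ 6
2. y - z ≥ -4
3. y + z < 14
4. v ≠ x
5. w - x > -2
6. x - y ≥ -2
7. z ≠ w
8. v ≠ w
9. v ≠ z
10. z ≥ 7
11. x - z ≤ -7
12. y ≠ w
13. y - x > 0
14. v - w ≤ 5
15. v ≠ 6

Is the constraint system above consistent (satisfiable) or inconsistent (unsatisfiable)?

Constraints 2, 6, and 11 give x − y ≥ -2, y − z ≥ -4, z − x ≥ 7.
Adding all 3 inequalities: the left sides telescope to 0, and the right sides sum to (-2) + (-4) + 7 = 1. So 0 ≥ 1, which is false.

Unsatisfiable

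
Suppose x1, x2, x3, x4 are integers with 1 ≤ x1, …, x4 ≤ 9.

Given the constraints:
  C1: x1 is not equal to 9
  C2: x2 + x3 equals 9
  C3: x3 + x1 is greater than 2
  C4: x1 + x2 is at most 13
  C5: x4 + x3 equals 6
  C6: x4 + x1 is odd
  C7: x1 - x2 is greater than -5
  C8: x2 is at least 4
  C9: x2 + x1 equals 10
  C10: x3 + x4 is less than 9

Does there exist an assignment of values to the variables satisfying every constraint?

Satisfiable

Try x1 = 3, x2 = 7, x3 = 2, x4 = 4.
Check constraint 2: x2 + x3 = 9; constraint 3: x3 + x1 = 5; constraint 4: x1 + x2 = 10. The remaining constraints are straightforward to verify.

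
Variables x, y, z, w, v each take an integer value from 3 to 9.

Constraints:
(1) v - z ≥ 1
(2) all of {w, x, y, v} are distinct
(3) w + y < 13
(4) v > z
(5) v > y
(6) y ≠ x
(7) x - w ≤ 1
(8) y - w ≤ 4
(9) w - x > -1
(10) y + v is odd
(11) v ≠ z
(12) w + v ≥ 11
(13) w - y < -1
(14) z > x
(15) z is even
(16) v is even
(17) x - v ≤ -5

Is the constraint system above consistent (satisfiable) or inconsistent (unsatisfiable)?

Satisfiable

One satisfying assignment is x = 3, y = 7, z = 6, w = 5, v = 8.
For the less obvious constraints — constraint 1: v - z = 2; constraint 3: w + y = 12 — and the others hold by inspection.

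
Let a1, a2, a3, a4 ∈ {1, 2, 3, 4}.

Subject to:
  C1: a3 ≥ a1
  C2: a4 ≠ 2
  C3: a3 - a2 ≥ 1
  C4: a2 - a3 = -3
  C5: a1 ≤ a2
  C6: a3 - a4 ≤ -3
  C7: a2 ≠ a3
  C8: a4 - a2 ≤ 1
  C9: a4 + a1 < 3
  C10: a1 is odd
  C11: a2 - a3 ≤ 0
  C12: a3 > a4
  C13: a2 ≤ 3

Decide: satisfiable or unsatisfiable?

Constraints 6, 8, and 11 give a3 − a2 ≥ 0, a2 − a4 ≥ -1, a4 − a3 ≥ 3.
Adding all 3 inequalities: the left sides telescope to 0, and the right sides sum to 0 + (-1) + 3 = 2. So 0 ≥ 2, which is false.

Unsatisfiable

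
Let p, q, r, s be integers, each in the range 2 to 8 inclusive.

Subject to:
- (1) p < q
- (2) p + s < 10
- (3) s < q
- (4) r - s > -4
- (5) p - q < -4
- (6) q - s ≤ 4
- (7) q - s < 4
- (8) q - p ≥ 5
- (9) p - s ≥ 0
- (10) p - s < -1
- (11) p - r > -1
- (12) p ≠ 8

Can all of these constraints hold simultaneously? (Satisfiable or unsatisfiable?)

Unsatisfiable

Constraints 6, 8, and 9 give p − s ≥ 0, s − q ≥ -4, q − p ≥ 5.
Adding all 3 inequalities: the left sides telescope to 0, and the right sides sum to 0 + (-4) + 5 = 1. So 0 ≥ 1, which is false.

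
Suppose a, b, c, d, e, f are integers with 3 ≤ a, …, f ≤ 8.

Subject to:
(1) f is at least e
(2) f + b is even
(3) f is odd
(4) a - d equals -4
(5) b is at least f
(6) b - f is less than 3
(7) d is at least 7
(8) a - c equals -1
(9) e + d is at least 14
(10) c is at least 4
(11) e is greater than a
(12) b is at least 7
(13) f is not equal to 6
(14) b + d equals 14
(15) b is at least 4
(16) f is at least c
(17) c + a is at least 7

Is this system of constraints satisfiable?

The assignment a = 3, b = 7, c = 4, d = 7, e = 7, f = 7 works:
  constraint 4 holds since a - d = -4.
  constraint 6 holds since b - f = 0.
The rest check out directly.

Satisfiable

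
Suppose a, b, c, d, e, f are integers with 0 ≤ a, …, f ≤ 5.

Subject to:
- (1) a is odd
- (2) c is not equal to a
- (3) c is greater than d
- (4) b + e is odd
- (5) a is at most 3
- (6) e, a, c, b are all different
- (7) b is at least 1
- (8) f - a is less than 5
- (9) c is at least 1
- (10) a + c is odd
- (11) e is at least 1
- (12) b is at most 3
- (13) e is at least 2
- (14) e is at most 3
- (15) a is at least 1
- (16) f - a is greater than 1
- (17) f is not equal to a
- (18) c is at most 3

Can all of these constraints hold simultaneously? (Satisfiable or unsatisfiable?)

Constraints 5, 7, 9, 11, 12, 14, 15, and 18 confine each of e, a, c, b to the 3 values {1, …, 3}.
Constraint 6 requires all 4 of them to be distinct, but only 3 values are available — impossible by the pigeonhole principle.

Unsatisfiable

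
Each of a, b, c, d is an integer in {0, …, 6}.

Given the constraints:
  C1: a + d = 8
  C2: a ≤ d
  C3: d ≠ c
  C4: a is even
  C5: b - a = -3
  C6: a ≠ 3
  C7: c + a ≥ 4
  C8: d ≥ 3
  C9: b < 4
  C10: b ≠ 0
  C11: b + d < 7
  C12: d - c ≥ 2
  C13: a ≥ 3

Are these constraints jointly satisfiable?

Take a = 4, b = 1, c = 0, d = 4. Then constraint 1: a + d = 8; constraint 5: b - a = -3; constraint 7: c + a = 4, and every other listed constraint is also met.

Satisfiable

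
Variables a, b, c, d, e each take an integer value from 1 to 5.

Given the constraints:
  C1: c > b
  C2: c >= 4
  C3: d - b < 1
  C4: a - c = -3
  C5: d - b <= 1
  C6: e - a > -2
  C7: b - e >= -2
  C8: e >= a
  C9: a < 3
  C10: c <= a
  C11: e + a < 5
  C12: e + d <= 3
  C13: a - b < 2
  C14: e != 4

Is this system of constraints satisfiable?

From constraints 2 and 10: a ≥ c and c ≥ 4, so a ≥ 4. From constraint 9: a ≤ 2. But 2 < 4, so no value of a works.

Unsatisfiable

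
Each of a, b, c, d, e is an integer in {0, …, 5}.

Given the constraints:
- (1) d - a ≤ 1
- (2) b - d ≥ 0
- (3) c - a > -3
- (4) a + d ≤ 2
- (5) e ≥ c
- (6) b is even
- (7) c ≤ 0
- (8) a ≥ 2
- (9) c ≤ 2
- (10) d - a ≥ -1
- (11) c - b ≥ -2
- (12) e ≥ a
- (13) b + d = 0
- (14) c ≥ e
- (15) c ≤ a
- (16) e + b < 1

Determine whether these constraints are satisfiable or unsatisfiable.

From constraints 8 and 12: e ≥ a and a ≥ 2, so e ≥ 2. From constraints 7 and 14: e ≤ c and c ≤ 0, so e ≤ 0. But 0 < 2, so no value of e works.

Unsatisfiable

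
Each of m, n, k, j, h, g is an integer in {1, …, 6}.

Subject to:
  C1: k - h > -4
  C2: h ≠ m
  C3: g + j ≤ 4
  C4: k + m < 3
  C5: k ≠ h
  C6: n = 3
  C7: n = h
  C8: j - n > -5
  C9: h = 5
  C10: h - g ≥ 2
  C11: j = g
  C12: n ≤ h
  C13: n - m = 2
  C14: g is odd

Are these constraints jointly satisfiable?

Unsatisfiable

Constraint 6 fixes n = 3 and constraint 9 fixes h = 5, but constraint 7 requires n = h. Since 3 ≠ 5, contradiction.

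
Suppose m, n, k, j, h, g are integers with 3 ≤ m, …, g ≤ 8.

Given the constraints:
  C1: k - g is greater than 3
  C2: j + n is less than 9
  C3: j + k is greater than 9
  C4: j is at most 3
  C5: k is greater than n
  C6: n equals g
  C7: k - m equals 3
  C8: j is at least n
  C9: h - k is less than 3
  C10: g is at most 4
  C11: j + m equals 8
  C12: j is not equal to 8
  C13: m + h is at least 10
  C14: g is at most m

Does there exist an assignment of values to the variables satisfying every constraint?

Satisfiable

Setting (m, n, k, j, h, g) = (5, 3, 8, 3, 8, 3) satisfies everything: constraint 1: k - g = 5; constraint 2: j + n = 6; constraint 3: j + k = 11, and the others follow.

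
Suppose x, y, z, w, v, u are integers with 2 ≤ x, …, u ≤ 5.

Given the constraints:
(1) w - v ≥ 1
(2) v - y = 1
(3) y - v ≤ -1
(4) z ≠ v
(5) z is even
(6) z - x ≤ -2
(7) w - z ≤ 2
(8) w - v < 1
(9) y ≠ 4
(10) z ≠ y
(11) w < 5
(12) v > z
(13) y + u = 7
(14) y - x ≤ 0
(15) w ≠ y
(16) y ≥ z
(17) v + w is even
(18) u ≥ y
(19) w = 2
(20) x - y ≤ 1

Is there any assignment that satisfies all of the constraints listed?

Unsatisfiable

Constraints 1, 3, 6, 7, and 20 give y − x ≥ -1, x − z ≥ 2, z − w ≥ -2, w − v ≥ 1, v − y ≥ 1.
Adding all 5 inequalities: the left sides telescope to 0, and the right sides sum to (-1) + 2 + (-2) + 1 + 1 = 1. So 0 ≥ 1, which is false.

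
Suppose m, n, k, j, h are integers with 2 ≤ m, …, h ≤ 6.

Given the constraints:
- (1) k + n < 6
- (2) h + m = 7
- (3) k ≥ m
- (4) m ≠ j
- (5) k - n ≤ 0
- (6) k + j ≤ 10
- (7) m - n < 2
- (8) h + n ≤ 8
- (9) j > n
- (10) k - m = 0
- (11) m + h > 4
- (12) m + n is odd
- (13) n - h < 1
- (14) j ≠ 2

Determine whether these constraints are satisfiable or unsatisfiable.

Take m = 2, n = 3, k = 2, j = 6, h = 5. Then constraint 1: k + n = 5; constraint 2: h + m = 7, and every other listed constraint is also met.

Satisfiable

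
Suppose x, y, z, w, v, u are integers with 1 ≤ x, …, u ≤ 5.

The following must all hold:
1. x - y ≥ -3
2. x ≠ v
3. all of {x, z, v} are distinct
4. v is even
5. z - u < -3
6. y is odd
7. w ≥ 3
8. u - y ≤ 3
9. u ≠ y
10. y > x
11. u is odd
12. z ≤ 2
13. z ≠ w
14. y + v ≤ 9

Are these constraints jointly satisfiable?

Try x = 2, y = 3, z = 1, w = 5, v = 4, u = 5.
Check constraint 1: x - y = -1; constraint 5: z - u = -4; constraint 8: u - y = 2. The remaining constraints are straightforward to verify.

Satisfiable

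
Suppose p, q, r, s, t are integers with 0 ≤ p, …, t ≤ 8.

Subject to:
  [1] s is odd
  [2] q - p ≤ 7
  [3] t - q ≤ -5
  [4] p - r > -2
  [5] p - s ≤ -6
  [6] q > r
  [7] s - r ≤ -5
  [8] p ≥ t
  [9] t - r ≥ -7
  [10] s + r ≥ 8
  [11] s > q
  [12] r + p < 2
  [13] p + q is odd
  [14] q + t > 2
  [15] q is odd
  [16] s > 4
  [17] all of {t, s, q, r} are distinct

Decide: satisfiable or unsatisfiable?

Unsatisfiable

Constraints 2, 3, 5, 7, and 9 give s − p ≥ 6, p − q ≥ -7, q − t ≥ 5, t − r ≥ -7, r − s ≥ 5.
Adding all 5 inequalities: the left sides telescope to 0, and the right sides sum to 6 + (-7) + 5 + (-7) + 5 = 2. So 0 ≥ 2, which is false.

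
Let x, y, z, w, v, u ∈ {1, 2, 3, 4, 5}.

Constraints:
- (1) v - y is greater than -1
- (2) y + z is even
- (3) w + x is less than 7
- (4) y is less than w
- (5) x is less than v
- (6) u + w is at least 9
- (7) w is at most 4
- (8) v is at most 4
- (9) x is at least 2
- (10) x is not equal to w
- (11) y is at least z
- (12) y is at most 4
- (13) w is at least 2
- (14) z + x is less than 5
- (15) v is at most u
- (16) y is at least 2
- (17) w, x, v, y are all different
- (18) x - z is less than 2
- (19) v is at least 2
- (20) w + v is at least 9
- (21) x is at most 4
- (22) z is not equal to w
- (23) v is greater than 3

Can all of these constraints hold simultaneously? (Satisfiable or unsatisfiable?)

Constraints 7, 8, 9, 12, 13, 16, 19, and 21 confine each of w, x, v, y to the 3 values {2, …, 4}.
Constraint 17 requires all 4 of them to be distinct, but only 3 values are available — impossible by the pigeonhole principle.

Unsatisfiable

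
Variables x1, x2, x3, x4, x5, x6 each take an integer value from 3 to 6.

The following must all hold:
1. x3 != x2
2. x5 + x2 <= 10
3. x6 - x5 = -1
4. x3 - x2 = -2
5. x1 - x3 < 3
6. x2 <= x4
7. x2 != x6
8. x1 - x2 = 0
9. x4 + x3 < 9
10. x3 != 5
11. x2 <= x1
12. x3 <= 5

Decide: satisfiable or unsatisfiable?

Satisfiable

Take x1 = 5, x2 = 5, x3 = 3, x4 = 5, x5 = 5, x6 = 4. Then constraint 2: x5 + x2 = 10; constraint 3: x6 - x5 = -1, and every other listed constraint is also met.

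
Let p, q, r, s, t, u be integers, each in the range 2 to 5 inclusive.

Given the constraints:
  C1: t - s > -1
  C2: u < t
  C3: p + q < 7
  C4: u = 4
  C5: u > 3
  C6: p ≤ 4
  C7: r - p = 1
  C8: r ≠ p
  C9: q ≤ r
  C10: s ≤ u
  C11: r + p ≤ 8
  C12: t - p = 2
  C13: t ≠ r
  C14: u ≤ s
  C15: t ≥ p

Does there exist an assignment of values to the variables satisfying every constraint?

Take p = 3, q = 2, r = 4, s = 4, t = 5, u = 4. Then constraint 1: t - s = 1; constraint 3: p + q = 5; constraint 7: r - p = 1, and every other listed constraint is also met.

Satisfiable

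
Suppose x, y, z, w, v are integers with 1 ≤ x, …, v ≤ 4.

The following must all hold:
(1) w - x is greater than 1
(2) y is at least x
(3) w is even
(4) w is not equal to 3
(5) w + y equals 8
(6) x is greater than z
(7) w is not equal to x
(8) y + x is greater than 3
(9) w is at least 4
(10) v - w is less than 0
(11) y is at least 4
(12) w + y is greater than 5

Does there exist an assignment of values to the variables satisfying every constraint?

Setting (x, y, z, w, v) = (2, 4, 1, 4, 1) satisfies everything: constraint 1: w - x = 2; constraint 5: w + y = 8; constraint 8: y + x = 6, and the others follow.

Satisfiable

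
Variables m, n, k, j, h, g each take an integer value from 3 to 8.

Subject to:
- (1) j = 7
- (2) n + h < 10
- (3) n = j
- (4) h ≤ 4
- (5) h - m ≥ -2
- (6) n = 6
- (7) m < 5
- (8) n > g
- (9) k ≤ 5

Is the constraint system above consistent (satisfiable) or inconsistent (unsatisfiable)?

Unsatisfiable

Constraint 6 fixes n = 6 and constraint 1 fixes j = 7, but constraint 3 requires n = j. Since 6 ≠ 7, contradiction.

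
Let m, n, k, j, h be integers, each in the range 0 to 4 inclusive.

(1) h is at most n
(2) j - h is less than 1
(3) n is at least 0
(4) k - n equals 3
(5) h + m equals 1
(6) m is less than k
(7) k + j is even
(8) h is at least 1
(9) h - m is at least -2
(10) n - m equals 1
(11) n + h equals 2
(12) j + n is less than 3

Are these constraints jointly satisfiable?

Satisfiable

Try m = 0, n = 1, k = 4, j = 0, h = 1.
Check constraint 2: j - h = -1; constraint 4: k - n = 3; constraint 5: h + m = 1. The remaining constraints are straightforward to verify.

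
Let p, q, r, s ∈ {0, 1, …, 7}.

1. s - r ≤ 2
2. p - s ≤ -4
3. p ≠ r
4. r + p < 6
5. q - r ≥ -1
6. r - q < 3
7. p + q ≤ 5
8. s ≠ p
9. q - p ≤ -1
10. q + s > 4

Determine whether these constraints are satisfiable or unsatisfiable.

Unsatisfiable

Constraints 1, 2, 5, and 9 give s − p ≥ 4, p − q ≥ 1, q − r ≥ -1, r − s ≥ -2.
Adding all 4 inequalities: the left sides telescope to 0, and the right sides sum to 4 + 1 + (-1) + (-2) = 2. So 0 ≥ 2, which is false.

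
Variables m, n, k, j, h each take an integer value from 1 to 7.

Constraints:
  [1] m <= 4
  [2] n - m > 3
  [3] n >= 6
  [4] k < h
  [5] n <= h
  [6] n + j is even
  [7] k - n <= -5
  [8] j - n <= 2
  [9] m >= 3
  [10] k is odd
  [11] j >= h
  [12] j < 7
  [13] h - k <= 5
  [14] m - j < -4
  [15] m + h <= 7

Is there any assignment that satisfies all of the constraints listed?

From constraint 9: m ≥ 3. From constraints 3 and 5: h ≥ n ≥ 6. Hence m + h ≥ 9. But constraint 15 requires m + h ≤ 7, and 7 < 9. Contradiction.

Unsatisfiable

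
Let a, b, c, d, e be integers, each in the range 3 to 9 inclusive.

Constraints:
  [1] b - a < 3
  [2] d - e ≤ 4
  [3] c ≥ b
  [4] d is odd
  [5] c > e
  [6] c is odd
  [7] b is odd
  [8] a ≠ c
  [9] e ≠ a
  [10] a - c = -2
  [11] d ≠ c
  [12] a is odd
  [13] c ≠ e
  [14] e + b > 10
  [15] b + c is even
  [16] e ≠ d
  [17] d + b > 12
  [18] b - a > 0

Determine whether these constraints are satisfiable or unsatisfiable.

Satisfiable

The assignment a = 7, b = 9, c = 9, d = 5, e = 3 works:
  constraint 1 holds since b - a = 2.
  constraint 2 holds since d - e = 2.
  constraint 10 holds since a - c = -2.
The rest check out directly.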